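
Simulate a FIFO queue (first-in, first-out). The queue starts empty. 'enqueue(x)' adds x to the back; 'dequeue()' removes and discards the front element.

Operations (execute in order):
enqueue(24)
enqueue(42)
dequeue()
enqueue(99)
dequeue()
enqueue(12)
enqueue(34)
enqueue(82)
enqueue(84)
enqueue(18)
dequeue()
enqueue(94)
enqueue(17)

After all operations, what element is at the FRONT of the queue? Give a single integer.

Answer: 12

Derivation:
enqueue(24): queue = [24]
enqueue(42): queue = [24, 42]
dequeue(): queue = [42]
enqueue(99): queue = [42, 99]
dequeue(): queue = [99]
enqueue(12): queue = [99, 12]
enqueue(34): queue = [99, 12, 34]
enqueue(82): queue = [99, 12, 34, 82]
enqueue(84): queue = [99, 12, 34, 82, 84]
enqueue(18): queue = [99, 12, 34, 82, 84, 18]
dequeue(): queue = [12, 34, 82, 84, 18]
enqueue(94): queue = [12, 34, 82, 84, 18, 94]
enqueue(17): queue = [12, 34, 82, 84, 18, 94, 17]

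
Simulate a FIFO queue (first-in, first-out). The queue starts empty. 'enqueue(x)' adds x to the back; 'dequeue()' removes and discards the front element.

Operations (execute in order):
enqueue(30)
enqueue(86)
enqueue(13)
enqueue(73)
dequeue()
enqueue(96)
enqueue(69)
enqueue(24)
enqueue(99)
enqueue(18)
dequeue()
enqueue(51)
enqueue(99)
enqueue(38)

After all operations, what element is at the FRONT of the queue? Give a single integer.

Answer: 13

Derivation:
enqueue(30): queue = [30]
enqueue(86): queue = [30, 86]
enqueue(13): queue = [30, 86, 13]
enqueue(73): queue = [30, 86, 13, 73]
dequeue(): queue = [86, 13, 73]
enqueue(96): queue = [86, 13, 73, 96]
enqueue(69): queue = [86, 13, 73, 96, 69]
enqueue(24): queue = [86, 13, 73, 96, 69, 24]
enqueue(99): queue = [86, 13, 73, 96, 69, 24, 99]
enqueue(18): queue = [86, 13, 73, 96, 69, 24, 99, 18]
dequeue(): queue = [13, 73, 96, 69, 24, 99, 18]
enqueue(51): queue = [13, 73, 96, 69, 24, 99, 18, 51]
enqueue(99): queue = [13, 73, 96, 69, 24, 99, 18, 51, 99]
enqueue(38): queue = [13, 73, 96, 69, 24, 99, 18, 51, 99, 38]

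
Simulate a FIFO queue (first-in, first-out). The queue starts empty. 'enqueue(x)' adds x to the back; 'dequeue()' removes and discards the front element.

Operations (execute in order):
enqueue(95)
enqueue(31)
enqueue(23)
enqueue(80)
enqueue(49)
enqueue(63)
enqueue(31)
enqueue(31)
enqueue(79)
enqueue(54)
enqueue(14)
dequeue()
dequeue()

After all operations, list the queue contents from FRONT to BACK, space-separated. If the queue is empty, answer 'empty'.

enqueue(95): [95]
enqueue(31): [95, 31]
enqueue(23): [95, 31, 23]
enqueue(80): [95, 31, 23, 80]
enqueue(49): [95, 31, 23, 80, 49]
enqueue(63): [95, 31, 23, 80, 49, 63]
enqueue(31): [95, 31, 23, 80, 49, 63, 31]
enqueue(31): [95, 31, 23, 80, 49, 63, 31, 31]
enqueue(79): [95, 31, 23, 80, 49, 63, 31, 31, 79]
enqueue(54): [95, 31, 23, 80, 49, 63, 31, 31, 79, 54]
enqueue(14): [95, 31, 23, 80, 49, 63, 31, 31, 79, 54, 14]
dequeue(): [31, 23, 80, 49, 63, 31, 31, 79, 54, 14]
dequeue(): [23, 80, 49, 63, 31, 31, 79, 54, 14]

Answer: 23 80 49 63 31 31 79 54 14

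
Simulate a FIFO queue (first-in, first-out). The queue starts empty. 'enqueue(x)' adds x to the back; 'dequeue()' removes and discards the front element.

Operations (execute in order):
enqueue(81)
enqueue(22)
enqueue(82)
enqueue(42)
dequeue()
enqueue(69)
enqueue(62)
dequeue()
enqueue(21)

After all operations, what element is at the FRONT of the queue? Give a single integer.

enqueue(81): queue = [81]
enqueue(22): queue = [81, 22]
enqueue(82): queue = [81, 22, 82]
enqueue(42): queue = [81, 22, 82, 42]
dequeue(): queue = [22, 82, 42]
enqueue(69): queue = [22, 82, 42, 69]
enqueue(62): queue = [22, 82, 42, 69, 62]
dequeue(): queue = [82, 42, 69, 62]
enqueue(21): queue = [82, 42, 69, 62, 21]

Answer: 82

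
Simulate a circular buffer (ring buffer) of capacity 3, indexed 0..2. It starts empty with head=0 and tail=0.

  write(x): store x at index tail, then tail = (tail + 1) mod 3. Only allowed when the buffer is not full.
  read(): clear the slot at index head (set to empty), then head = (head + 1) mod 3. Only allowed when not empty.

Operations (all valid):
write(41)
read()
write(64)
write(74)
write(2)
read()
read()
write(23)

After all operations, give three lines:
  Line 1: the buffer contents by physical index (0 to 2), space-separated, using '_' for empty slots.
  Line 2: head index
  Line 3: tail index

Answer: 2 23 _
0
2

Derivation:
write(41): buf=[41 _ _], head=0, tail=1, size=1
read(): buf=[_ _ _], head=1, tail=1, size=0
write(64): buf=[_ 64 _], head=1, tail=2, size=1
write(74): buf=[_ 64 74], head=1, tail=0, size=2
write(2): buf=[2 64 74], head=1, tail=1, size=3
read(): buf=[2 _ 74], head=2, tail=1, size=2
read(): buf=[2 _ _], head=0, tail=1, size=1
write(23): buf=[2 23 _], head=0, tail=2, size=2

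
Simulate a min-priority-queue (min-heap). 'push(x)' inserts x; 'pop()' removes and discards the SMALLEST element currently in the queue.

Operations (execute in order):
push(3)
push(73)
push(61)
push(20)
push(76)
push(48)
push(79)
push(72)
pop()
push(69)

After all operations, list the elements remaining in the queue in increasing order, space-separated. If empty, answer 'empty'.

Answer: 20 48 61 69 72 73 76 79

Derivation:
push(3): heap contents = [3]
push(73): heap contents = [3, 73]
push(61): heap contents = [3, 61, 73]
push(20): heap contents = [3, 20, 61, 73]
push(76): heap contents = [3, 20, 61, 73, 76]
push(48): heap contents = [3, 20, 48, 61, 73, 76]
push(79): heap contents = [3, 20, 48, 61, 73, 76, 79]
push(72): heap contents = [3, 20, 48, 61, 72, 73, 76, 79]
pop() → 3: heap contents = [20, 48, 61, 72, 73, 76, 79]
push(69): heap contents = [20, 48, 61, 69, 72, 73, 76, 79]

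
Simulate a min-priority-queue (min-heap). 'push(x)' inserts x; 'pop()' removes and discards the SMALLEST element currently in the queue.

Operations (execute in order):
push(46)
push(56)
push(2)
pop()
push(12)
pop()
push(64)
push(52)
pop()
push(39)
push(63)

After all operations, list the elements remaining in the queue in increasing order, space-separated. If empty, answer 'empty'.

push(46): heap contents = [46]
push(56): heap contents = [46, 56]
push(2): heap contents = [2, 46, 56]
pop() → 2: heap contents = [46, 56]
push(12): heap contents = [12, 46, 56]
pop() → 12: heap contents = [46, 56]
push(64): heap contents = [46, 56, 64]
push(52): heap contents = [46, 52, 56, 64]
pop() → 46: heap contents = [52, 56, 64]
push(39): heap contents = [39, 52, 56, 64]
push(63): heap contents = [39, 52, 56, 63, 64]

Answer: 39 52 56 63 64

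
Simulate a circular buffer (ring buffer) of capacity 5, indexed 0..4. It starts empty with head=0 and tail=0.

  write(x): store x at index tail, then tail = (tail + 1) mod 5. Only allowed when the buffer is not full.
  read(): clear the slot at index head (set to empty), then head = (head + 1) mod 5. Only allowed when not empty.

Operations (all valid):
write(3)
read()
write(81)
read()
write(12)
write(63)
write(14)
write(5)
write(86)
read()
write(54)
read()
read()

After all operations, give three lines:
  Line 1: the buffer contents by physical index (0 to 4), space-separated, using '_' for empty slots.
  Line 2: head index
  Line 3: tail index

Answer: 5 86 54 _ _
0
3

Derivation:
write(3): buf=[3 _ _ _ _], head=0, tail=1, size=1
read(): buf=[_ _ _ _ _], head=1, tail=1, size=0
write(81): buf=[_ 81 _ _ _], head=1, tail=2, size=1
read(): buf=[_ _ _ _ _], head=2, tail=2, size=0
write(12): buf=[_ _ 12 _ _], head=2, tail=3, size=1
write(63): buf=[_ _ 12 63 _], head=2, tail=4, size=2
write(14): buf=[_ _ 12 63 14], head=2, tail=0, size=3
write(5): buf=[5 _ 12 63 14], head=2, tail=1, size=4
write(86): buf=[5 86 12 63 14], head=2, tail=2, size=5
read(): buf=[5 86 _ 63 14], head=3, tail=2, size=4
write(54): buf=[5 86 54 63 14], head=3, tail=3, size=5
read(): buf=[5 86 54 _ 14], head=4, tail=3, size=4
read(): buf=[5 86 54 _ _], head=0, tail=3, size=3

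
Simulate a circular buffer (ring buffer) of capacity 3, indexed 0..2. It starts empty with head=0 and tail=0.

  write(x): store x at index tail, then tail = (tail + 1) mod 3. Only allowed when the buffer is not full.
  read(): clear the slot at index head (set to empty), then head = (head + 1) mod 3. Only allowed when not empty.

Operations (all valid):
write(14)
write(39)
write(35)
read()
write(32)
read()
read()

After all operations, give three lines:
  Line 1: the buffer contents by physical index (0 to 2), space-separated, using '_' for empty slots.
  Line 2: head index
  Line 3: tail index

write(14): buf=[14 _ _], head=0, tail=1, size=1
write(39): buf=[14 39 _], head=0, tail=2, size=2
write(35): buf=[14 39 35], head=0, tail=0, size=3
read(): buf=[_ 39 35], head=1, tail=0, size=2
write(32): buf=[32 39 35], head=1, tail=1, size=3
read(): buf=[32 _ 35], head=2, tail=1, size=2
read(): buf=[32 _ _], head=0, tail=1, size=1

Answer: 32 _ _
0
1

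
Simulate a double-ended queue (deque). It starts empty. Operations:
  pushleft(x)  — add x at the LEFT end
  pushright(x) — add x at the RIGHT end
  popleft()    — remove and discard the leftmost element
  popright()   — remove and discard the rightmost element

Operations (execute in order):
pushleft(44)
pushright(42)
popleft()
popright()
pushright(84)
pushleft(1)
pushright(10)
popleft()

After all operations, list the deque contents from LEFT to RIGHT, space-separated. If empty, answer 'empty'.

pushleft(44): [44]
pushright(42): [44, 42]
popleft(): [42]
popright(): []
pushright(84): [84]
pushleft(1): [1, 84]
pushright(10): [1, 84, 10]
popleft(): [84, 10]

Answer: 84 10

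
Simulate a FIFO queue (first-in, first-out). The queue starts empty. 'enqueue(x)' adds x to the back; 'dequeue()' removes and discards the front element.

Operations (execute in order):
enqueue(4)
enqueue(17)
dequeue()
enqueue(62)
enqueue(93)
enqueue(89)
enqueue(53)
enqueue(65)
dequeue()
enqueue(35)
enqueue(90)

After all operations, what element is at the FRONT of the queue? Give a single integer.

Answer: 62

Derivation:
enqueue(4): queue = [4]
enqueue(17): queue = [4, 17]
dequeue(): queue = [17]
enqueue(62): queue = [17, 62]
enqueue(93): queue = [17, 62, 93]
enqueue(89): queue = [17, 62, 93, 89]
enqueue(53): queue = [17, 62, 93, 89, 53]
enqueue(65): queue = [17, 62, 93, 89, 53, 65]
dequeue(): queue = [62, 93, 89, 53, 65]
enqueue(35): queue = [62, 93, 89, 53, 65, 35]
enqueue(90): queue = [62, 93, 89, 53, 65, 35, 90]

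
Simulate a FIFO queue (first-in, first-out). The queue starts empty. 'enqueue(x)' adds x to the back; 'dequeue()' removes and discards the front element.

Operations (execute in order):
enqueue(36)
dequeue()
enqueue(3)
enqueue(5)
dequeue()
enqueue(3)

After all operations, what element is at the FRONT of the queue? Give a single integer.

enqueue(36): queue = [36]
dequeue(): queue = []
enqueue(3): queue = [3]
enqueue(5): queue = [3, 5]
dequeue(): queue = [5]
enqueue(3): queue = [5, 3]

Answer: 5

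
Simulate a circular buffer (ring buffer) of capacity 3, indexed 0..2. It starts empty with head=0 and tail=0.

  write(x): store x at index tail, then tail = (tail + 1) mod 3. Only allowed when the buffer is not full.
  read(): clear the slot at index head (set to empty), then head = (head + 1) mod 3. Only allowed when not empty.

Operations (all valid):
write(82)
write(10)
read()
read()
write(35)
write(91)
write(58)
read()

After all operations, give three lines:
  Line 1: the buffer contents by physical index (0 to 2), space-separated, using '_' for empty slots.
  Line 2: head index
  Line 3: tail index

write(82): buf=[82 _ _], head=0, tail=1, size=1
write(10): buf=[82 10 _], head=0, tail=2, size=2
read(): buf=[_ 10 _], head=1, tail=2, size=1
read(): buf=[_ _ _], head=2, tail=2, size=0
write(35): buf=[_ _ 35], head=2, tail=0, size=1
write(91): buf=[91 _ 35], head=2, tail=1, size=2
write(58): buf=[91 58 35], head=2, tail=2, size=3
read(): buf=[91 58 _], head=0, tail=2, size=2

Answer: 91 58 _
0
2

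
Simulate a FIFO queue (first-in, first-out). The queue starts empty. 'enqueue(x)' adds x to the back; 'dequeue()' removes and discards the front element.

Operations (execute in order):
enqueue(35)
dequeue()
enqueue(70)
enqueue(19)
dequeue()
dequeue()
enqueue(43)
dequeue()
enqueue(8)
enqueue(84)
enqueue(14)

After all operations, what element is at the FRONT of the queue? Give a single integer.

enqueue(35): queue = [35]
dequeue(): queue = []
enqueue(70): queue = [70]
enqueue(19): queue = [70, 19]
dequeue(): queue = [19]
dequeue(): queue = []
enqueue(43): queue = [43]
dequeue(): queue = []
enqueue(8): queue = [8]
enqueue(84): queue = [8, 84]
enqueue(14): queue = [8, 84, 14]

Answer: 8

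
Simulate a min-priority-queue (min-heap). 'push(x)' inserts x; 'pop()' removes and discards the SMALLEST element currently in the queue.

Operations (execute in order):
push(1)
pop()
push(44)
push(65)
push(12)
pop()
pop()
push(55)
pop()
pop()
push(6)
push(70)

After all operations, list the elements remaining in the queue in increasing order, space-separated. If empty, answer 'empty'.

Answer: 6 70

Derivation:
push(1): heap contents = [1]
pop() → 1: heap contents = []
push(44): heap contents = [44]
push(65): heap contents = [44, 65]
push(12): heap contents = [12, 44, 65]
pop() → 12: heap contents = [44, 65]
pop() → 44: heap contents = [65]
push(55): heap contents = [55, 65]
pop() → 55: heap contents = [65]
pop() → 65: heap contents = []
push(6): heap contents = [6]
push(70): heap contents = [6, 70]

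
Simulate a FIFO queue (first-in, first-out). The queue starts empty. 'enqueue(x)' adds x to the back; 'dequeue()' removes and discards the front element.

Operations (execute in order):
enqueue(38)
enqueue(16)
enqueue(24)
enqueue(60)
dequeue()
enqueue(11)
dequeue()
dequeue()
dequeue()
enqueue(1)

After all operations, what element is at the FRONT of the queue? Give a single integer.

Answer: 11

Derivation:
enqueue(38): queue = [38]
enqueue(16): queue = [38, 16]
enqueue(24): queue = [38, 16, 24]
enqueue(60): queue = [38, 16, 24, 60]
dequeue(): queue = [16, 24, 60]
enqueue(11): queue = [16, 24, 60, 11]
dequeue(): queue = [24, 60, 11]
dequeue(): queue = [60, 11]
dequeue(): queue = [11]
enqueue(1): queue = [11, 1]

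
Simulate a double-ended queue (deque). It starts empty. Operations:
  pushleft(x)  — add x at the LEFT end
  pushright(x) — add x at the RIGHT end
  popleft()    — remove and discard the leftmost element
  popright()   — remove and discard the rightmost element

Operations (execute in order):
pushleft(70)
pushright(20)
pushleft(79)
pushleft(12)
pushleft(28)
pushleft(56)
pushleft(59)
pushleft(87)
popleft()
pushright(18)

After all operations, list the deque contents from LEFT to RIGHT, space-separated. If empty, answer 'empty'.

Answer: 59 56 28 12 79 70 20 18

Derivation:
pushleft(70): [70]
pushright(20): [70, 20]
pushleft(79): [79, 70, 20]
pushleft(12): [12, 79, 70, 20]
pushleft(28): [28, 12, 79, 70, 20]
pushleft(56): [56, 28, 12, 79, 70, 20]
pushleft(59): [59, 56, 28, 12, 79, 70, 20]
pushleft(87): [87, 59, 56, 28, 12, 79, 70, 20]
popleft(): [59, 56, 28, 12, 79, 70, 20]
pushright(18): [59, 56, 28, 12, 79, 70, 20, 18]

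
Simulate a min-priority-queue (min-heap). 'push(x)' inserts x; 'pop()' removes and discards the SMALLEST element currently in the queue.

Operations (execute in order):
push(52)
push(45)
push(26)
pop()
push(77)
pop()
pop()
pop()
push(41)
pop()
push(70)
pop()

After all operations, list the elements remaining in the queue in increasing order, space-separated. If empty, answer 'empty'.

push(52): heap contents = [52]
push(45): heap contents = [45, 52]
push(26): heap contents = [26, 45, 52]
pop() → 26: heap contents = [45, 52]
push(77): heap contents = [45, 52, 77]
pop() → 45: heap contents = [52, 77]
pop() → 52: heap contents = [77]
pop() → 77: heap contents = []
push(41): heap contents = [41]
pop() → 41: heap contents = []
push(70): heap contents = [70]
pop() → 70: heap contents = []

Answer: empty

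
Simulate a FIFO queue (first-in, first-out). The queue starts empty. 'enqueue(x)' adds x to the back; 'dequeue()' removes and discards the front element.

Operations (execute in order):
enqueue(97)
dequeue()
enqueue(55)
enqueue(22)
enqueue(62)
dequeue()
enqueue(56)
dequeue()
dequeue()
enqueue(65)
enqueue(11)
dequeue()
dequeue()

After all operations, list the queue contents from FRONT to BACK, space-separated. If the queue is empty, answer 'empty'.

Answer: 11

Derivation:
enqueue(97): [97]
dequeue(): []
enqueue(55): [55]
enqueue(22): [55, 22]
enqueue(62): [55, 22, 62]
dequeue(): [22, 62]
enqueue(56): [22, 62, 56]
dequeue(): [62, 56]
dequeue(): [56]
enqueue(65): [56, 65]
enqueue(11): [56, 65, 11]
dequeue(): [65, 11]
dequeue(): [11]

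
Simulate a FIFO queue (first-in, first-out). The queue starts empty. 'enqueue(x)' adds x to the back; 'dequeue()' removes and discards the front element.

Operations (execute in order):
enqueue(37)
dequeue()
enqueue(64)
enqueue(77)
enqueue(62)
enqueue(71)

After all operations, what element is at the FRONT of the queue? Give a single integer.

Answer: 64

Derivation:
enqueue(37): queue = [37]
dequeue(): queue = []
enqueue(64): queue = [64]
enqueue(77): queue = [64, 77]
enqueue(62): queue = [64, 77, 62]
enqueue(71): queue = [64, 77, 62, 71]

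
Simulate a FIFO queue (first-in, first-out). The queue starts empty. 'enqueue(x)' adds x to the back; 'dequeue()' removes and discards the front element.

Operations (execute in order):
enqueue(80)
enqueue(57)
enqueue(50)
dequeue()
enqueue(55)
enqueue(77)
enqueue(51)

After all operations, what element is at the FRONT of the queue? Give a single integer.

enqueue(80): queue = [80]
enqueue(57): queue = [80, 57]
enqueue(50): queue = [80, 57, 50]
dequeue(): queue = [57, 50]
enqueue(55): queue = [57, 50, 55]
enqueue(77): queue = [57, 50, 55, 77]
enqueue(51): queue = [57, 50, 55, 77, 51]

Answer: 57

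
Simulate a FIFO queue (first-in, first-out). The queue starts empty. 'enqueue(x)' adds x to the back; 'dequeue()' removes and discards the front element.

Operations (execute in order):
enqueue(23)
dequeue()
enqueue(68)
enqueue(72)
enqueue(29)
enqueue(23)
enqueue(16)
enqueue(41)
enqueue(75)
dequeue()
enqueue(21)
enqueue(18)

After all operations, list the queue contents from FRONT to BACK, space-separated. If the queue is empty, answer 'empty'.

enqueue(23): [23]
dequeue(): []
enqueue(68): [68]
enqueue(72): [68, 72]
enqueue(29): [68, 72, 29]
enqueue(23): [68, 72, 29, 23]
enqueue(16): [68, 72, 29, 23, 16]
enqueue(41): [68, 72, 29, 23, 16, 41]
enqueue(75): [68, 72, 29, 23, 16, 41, 75]
dequeue(): [72, 29, 23, 16, 41, 75]
enqueue(21): [72, 29, 23, 16, 41, 75, 21]
enqueue(18): [72, 29, 23, 16, 41, 75, 21, 18]

Answer: 72 29 23 16 41 75 21 18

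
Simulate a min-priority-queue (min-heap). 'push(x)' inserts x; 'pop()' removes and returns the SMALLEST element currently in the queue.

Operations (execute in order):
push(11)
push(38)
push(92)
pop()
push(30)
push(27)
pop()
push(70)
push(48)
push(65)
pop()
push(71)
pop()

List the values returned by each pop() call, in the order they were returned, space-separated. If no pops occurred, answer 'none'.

push(11): heap contents = [11]
push(38): heap contents = [11, 38]
push(92): heap contents = [11, 38, 92]
pop() → 11: heap contents = [38, 92]
push(30): heap contents = [30, 38, 92]
push(27): heap contents = [27, 30, 38, 92]
pop() → 27: heap contents = [30, 38, 92]
push(70): heap contents = [30, 38, 70, 92]
push(48): heap contents = [30, 38, 48, 70, 92]
push(65): heap contents = [30, 38, 48, 65, 70, 92]
pop() → 30: heap contents = [38, 48, 65, 70, 92]
push(71): heap contents = [38, 48, 65, 70, 71, 92]
pop() → 38: heap contents = [48, 65, 70, 71, 92]

Answer: 11 27 30 38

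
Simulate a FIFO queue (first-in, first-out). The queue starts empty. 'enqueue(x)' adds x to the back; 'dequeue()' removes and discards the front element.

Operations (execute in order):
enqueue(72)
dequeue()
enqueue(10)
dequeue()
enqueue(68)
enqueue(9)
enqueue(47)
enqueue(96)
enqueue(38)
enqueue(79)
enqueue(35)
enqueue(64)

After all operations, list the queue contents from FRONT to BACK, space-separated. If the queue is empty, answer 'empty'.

Answer: 68 9 47 96 38 79 35 64

Derivation:
enqueue(72): [72]
dequeue(): []
enqueue(10): [10]
dequeue(): []
enqueue(68): [68]
enqueue(9): [68, 9]
enqueue(47): [68, 9, 47]
enqueue(96): [68, 9, 47, 96]
enqueue(38): [68, 9, 47, 96, 38]
enqueue(79): [68, 9, 47, 96, 38, 79]
enqueue(35): [68, 9, 47, 96, 38, 79, 35]
enqueue(64): [68, 9, 47, 96, 38, 79, 35, 64]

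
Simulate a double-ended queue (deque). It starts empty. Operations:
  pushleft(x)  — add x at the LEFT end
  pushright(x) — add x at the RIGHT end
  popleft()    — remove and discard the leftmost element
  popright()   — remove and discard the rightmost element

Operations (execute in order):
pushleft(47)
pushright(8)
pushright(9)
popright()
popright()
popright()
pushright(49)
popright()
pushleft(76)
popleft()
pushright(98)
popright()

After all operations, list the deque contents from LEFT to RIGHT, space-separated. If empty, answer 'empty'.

pushleft(47): [47]
pushright(8): [47, 8]
pushright(9): [47, 8, 9]
popright(): [47, 8]
popright(): [47]
popright(): []
pushright(49): [49]
popright(): []
pushleft(76): [76]
popleft(): []
pushright(98): [98]
popright(): []

Answer: empty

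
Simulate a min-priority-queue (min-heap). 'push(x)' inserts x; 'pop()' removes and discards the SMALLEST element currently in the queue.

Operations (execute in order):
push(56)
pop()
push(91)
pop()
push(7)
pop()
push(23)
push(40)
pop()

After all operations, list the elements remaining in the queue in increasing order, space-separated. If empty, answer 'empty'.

Answer: 40

Derivation:
push(56): heap contents = [56]
pop() → 56: heap contents = []
push(91): heap contents = [91]
pop() → 91: heap contents = []
push(7): heap contents = [7]
pop() → 7: heap contents = []
push(23): heap contents = [23]
push(40): heap contents = [23, 40]
pop() → 23: heap contents = [40]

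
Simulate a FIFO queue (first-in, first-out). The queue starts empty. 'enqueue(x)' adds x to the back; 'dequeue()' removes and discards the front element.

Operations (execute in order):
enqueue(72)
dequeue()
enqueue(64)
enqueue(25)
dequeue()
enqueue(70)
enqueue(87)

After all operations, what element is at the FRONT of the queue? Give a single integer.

Answer: 25

Derivation:
enqueue(72): queue = [72]
dequeue(): queue = []
enqueue(64): queue = [64]
enqueue(25): queue = [64, 25]
dequeue(): queue = [25]
enqueue(70): queue = [25, 70]
enqueue(87): queue = [25, 70, 87]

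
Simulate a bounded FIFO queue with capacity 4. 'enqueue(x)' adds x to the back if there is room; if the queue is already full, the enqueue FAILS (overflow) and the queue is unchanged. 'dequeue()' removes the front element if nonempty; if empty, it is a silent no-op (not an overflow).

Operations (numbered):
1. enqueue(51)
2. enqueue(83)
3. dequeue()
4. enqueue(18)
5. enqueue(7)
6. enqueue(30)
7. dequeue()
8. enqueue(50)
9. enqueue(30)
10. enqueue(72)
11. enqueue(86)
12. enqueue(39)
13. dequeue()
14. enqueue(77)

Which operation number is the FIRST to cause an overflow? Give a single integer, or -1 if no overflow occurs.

Answer: 9

Derivation:
1. enqueue(51): size=1
2. enqueue(83): size=2
3. dequeue(): size=1
4. enqueue(18): size=2
5. enqueue(7): size=3
6. enqueue(30): size=4
7. dequeue(): size=3
8. enqueue(50): size=4
9. enqueue(30): size=4=cap → OVERFLOW (fail)
10. enqueue(72): size=4=cap → OVERFLOW (fail)
11. enqueue(86): size=4=cap → OVERFLOW (fail)
12. enqueue(39): size=4=cap → OVERFLOW (fail)
13. dequeue(): size=3
14. enqueue(77): size=4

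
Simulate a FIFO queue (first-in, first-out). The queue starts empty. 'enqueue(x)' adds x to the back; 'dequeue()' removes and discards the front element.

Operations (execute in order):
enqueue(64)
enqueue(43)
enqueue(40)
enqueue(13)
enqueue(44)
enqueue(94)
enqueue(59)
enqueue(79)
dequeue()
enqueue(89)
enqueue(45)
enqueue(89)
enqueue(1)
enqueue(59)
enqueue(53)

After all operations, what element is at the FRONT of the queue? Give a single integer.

Answer: 43

Derivation:
enqueue(64): queue = [64]
enqueue(43): queue = [64, 43]
enqueue(40): queue = [64, 43, 40]
enqueue(13): queue = [64, 43, 40, 13]
enqueue(44): queue = [64, 43, 40, 13, 44]
enqueue(94): queue = [64, 43, 40, 13, 44, 94]
enqueue(59): queue = [64, 43, 40, 13, 44, 94, 59]
enqueue(79): queue = [64, 43, 40, 13, 44, 94, 59, 79]
dequeue(): queue = [43, 40, 13, 44, 94, 59, 79]
enqueue(89): queue = [43, 40, 13, 44, 94, 59, 79, 89]
enqueue(45): queue = [43, 40, 13, 44, 94, 59, 79, 89, 45]
enqueue(89): queue = [43, 40, 13, 44, 94, 59, 79, 89, 45, 89]
enqueue(1): queue = [43, 40, 13, 44, 94, 59, 79, 89, 45, 89, 1]
enqueue(59): queue = [43, 40, 13, 44, 94, 59, 79, 89, 45, 89, 1, 59]
enqueue(53): queue = [43, 40, 13, 44, 94, 59, 79, 89, 45, 89, 1, 59, 53]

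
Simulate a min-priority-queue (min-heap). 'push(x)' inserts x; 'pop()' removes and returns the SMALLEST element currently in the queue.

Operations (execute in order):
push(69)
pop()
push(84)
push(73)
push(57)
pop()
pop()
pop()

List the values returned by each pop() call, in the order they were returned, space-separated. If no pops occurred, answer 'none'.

Answer: 69 57 73 84

Derivation:
push(69): heap contents = [69]
pop() → 69: heap contents = []
push(84): heap contents = [84]
push(73): heap contents = [73, 84]
push(57): heap contents = [57, 73, 84]
pop() → 57: heap contents = [73, 84]
pop() → 73: heap contents = [84]
pop() → 84: heap contents = []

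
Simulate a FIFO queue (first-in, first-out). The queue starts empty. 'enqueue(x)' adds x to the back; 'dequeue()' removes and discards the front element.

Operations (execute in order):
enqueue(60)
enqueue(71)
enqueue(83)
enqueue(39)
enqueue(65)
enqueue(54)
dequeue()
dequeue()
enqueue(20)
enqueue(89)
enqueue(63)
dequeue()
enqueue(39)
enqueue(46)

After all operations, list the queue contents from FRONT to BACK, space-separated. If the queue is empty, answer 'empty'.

Answer: 39 65 54 20 89 63 39 46

Derivation:
enqueue(60): [60]
enqueue(71): [60, 71]
enqueue(83): [60, 71, 83]
enqueue(39): [60, 71, 83, 39]
enqueue(65): [60, 71, 83, 39, 65]
enqueue(54): [60, 71, 83, 39, 65, 54]
dequeue(): [71, 83, 39, 65, 54]
dequeue(): [83, 39, 65, 54]
enqueue(20): [83, 39, 65, 54, 20]
enqueue(89): [83, 39, 65, 54, 20, 89]
enqueue(63): [83, 39, 65, 54, 20, 89, 63]
dequeue(): [39, 65, 54, 20, 89, 63]
enqueue(39): [39, 65, 54, 20, 89, 63, 39]
enqueue(46): [39, 65, 54, 20, 89, 63, 39, 46]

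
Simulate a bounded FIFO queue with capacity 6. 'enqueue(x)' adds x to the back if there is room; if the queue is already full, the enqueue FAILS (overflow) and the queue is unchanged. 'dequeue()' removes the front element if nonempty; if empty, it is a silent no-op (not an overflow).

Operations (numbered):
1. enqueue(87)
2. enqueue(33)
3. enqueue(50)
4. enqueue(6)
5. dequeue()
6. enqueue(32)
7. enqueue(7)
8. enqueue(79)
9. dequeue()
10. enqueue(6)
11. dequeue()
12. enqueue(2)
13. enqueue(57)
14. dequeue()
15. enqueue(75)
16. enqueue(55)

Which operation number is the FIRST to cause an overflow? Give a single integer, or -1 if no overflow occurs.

1. enqueue(87): size=1
2. enqueue(33): size=2
3. enqueue(50): size=3
4. enqueue(6): size=4
5. dequeue(): size=3
6. enqueue(32): size=4
7. enqueue(7): size=5
8. enqueue(79): size=6
9. dequeue(): size=5
10. enqueue(6): size=6
11. dequeue(): size=5
12. enqueue(2): size=6
13. enqueue(57): size=6=cap → OVERFLOW (fail)
14. dequeue(): size=5
15. enqueue(75): size=6
16. enqueue(55): size=6=cap → OVERFLOW (fail)

Answer: 13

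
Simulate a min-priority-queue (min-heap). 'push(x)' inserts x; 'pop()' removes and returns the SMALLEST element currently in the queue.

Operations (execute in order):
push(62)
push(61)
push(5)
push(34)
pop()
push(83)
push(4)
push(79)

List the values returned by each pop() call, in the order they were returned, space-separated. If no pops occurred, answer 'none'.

push(62): heap contents = [62]
push(61): heap contents = [61, 62]
push(5): heap contents = [5, 61, 62]
push(34): heap contents = [5, 34, 61, 62]
pop() → 5: heap contents = [34, 61, 62]
push(83): heap contents = [34, 61, 62, 83]
push(4): heap contents = [4, 34, 61, 62, 83]
push(79): heap contents = [4, 34, 61, 62, 79, 83]

Answer: 5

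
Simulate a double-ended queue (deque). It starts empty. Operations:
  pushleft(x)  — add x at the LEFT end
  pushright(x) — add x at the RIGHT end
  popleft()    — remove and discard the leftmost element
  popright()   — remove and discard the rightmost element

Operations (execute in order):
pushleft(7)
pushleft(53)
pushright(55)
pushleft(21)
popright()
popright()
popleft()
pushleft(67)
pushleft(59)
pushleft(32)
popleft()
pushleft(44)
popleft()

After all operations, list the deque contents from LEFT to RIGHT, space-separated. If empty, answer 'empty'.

Answer: 59 67 53

Derivation:
pushleft(7): [7]
pushleft(53): [53, 7]
pushright(55): [53, 7, 55]
pushleft(21): [21, 53, 7, 55]
popright(): [21, 53, 7]
popright(): [21, 53]
popleft(): [53]
pushleft(67): [67, 53]
pushleft(59): [59, 67, 53]
pushleft(32): [32, 59, 67, 53]
popleft(): [59, 67, 53]
pushleft(44): [44, 59, 67, 53]
popleft(): [59, 67, 53]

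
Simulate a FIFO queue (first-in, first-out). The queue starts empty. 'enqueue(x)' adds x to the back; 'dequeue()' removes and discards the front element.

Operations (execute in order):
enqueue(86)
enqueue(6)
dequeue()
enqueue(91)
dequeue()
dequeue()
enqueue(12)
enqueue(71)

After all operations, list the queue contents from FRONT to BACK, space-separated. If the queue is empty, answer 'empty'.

enqueue(86): [86]
enqueue(6): [86, 6]
dequeue(): [6]
enqueue(91): [6, 91]
dequeue(): [91]
dequeue(): []
enqueue(12): [12]
enqueue(71): [12, 71]

Answer: 12 71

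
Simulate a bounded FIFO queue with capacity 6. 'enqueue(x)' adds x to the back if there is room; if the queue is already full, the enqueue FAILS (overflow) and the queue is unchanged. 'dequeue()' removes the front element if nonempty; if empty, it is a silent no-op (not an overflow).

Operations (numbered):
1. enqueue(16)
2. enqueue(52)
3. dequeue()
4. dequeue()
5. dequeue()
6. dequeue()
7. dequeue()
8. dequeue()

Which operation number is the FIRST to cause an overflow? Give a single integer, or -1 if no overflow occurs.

Answer: -1

Derivation:
1. enqueue(16): size=1
2. enqueue(52): size=2
3. dequeue(): size=1
4. dequeue(): size=0
5. dequeue(): empty, no-op, size=0
6. dequeue(): empty, no-op, size=0
7. dequeue(): empty, no-op, size=0
8. dequeue(): empty, no-op, size=0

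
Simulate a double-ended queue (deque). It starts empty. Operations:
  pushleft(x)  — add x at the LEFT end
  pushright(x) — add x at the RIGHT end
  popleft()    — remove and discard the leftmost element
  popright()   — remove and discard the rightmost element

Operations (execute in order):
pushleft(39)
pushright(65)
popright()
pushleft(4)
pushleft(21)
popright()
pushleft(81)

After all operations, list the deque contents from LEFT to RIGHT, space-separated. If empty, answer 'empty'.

Answer: 81 21 4

Derivation:
pushleft(39): [39]
pushright(65): [39, 65]
popright(): [39]
pushleft(4): [4, 39]
pushleft(21): [21, 4, 39]
popright(): [21, 4]
pushleft(81): [81, 21, 4]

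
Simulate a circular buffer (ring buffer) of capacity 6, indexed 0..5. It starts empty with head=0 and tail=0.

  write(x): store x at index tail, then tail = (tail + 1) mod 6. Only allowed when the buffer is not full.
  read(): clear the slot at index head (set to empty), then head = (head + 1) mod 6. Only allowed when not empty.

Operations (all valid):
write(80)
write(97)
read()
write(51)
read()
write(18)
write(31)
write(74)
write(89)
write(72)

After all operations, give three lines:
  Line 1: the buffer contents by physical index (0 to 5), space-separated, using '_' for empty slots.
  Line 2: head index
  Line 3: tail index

Answer: 89 72 51 18 31 74
2
2

Derivation:
write(80): buf=[80 _ _ _ _ _], head=0, tail=1, size=1
write(97): buf=[80 97 _ _ _ _], head=0, tail=2, size=2
read(): buf=[_ 97 _ _ _ _], head=1, tail=2, size=1
write(51): buf=[_ 97 51 _ _ _], head=1, tail=3, size=2
read(): buf=[_ _ 51 _ _ _], head=2, tail=3, size=1
write(18): buf=[_ _ 51 18 _ _], head=2, tail=4, size=2
write(31): buf=[_ _ 51 18 31 _], head=2, tail=5, size=3
write(74): buf=[_ _ 51 18 31 74], head=2, tail=0, size=4
write(89): buf=[89 _ 51 18 31 74], head=2, tail=1, size=5
write(72): buf=[89 72 51 18 31 74], head=2, tail=2, size=6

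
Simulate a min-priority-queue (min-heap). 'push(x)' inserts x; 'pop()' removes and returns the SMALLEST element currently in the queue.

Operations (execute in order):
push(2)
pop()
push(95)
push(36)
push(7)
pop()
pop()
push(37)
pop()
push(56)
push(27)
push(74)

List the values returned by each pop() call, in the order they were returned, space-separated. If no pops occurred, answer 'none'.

Answer: 2 7 36 37

Derivation:
push(2): heap contents = [2]
pop() → 2: heap contents = []
push(95): heap contents = [95]
push(36): heap contents = [36, 95]
push(7): heap contents = [7, 36, 95]
pop() → 7: heap contents = [36, 95]
pop() → 36: heap contents = [95]
push(37): heap contents = [37, 95]
pop() → 37: heap contents = [95]
push(56): heap contents = [56, 95]
push(27): heap contents = [27, 56, 95]
push(74): heap contents = [27, 56, 74, 95]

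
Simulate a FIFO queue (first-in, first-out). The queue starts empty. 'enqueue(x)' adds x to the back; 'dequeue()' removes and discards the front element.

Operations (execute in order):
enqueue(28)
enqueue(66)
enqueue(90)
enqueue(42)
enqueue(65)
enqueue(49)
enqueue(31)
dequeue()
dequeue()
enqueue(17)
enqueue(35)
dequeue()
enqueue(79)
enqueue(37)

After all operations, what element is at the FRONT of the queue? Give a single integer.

enqueue(28): queue = [28]
enqueue(66): queue = [28, 66]
enqueue(90): queue = [28, 66, 90]
enqueue(42): queue = [28, 66, 90, 42]
enqueue(65): queue = [28, 66, 90, 42, 65]
enqueue(49): queue = [28, 66, 90, 42, 65, 49]
enqueue(31): queue = [28, 66, 90, 42, 65, 49, 31]
dequeue(): queue = [66, 90, 42, 65, 49, 31]
dequeue(): queue = [90, 42, 65, 49, 31]
enqueue(17): queue = [90, 42, 65, 49, 31, 17]
enqueue(35): queue = [90, 42, 65, 49, 31, 17, 35]
dequeue(): queue = [42, 65, 49, 31, 17, 35]
enqueue(79): queue = [42, 65, 49, 31, 17, 35, 79]
enqueue(37): queue = [42, 65, 49, 31, 17, 35, 79, 37]

Answer: 42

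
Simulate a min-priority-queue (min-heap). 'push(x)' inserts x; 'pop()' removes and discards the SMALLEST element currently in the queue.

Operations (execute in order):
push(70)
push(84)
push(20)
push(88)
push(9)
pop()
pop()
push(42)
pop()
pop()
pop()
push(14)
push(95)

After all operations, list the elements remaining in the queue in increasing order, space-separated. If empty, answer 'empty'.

push(70): heap contents = [70]
push(84): heap contents = [70, 84]
push(20): heap contents = [20, 70, 84]
push(88): heap contents = [20, 70, 84, 88]
push(9): heap contents = [9, 20, 70, 84, 88]
pop() → 9: heap contents = [20, 70, 84, 88]
pop() → 20: heap contents = [70, 84, 88]
push(42): heap contents = [42, 70, 84, 88]
pop() → 42: heap contents = [70, 84, 88]
pop() → 70: heap contents = [84, 88]
pop() → 84: heap contents = [88]
push(14): heap contents = [14, 88]
push(95): heap contents = [14, 88, 95]

Answer: 14 88 95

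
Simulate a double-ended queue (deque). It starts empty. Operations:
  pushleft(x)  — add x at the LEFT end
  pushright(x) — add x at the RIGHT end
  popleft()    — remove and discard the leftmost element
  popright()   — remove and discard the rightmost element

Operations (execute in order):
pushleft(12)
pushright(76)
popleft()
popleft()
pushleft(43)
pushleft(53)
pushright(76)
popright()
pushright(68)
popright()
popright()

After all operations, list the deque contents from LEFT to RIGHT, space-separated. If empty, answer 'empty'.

pushleft(12): [12]
pushright(76): [12, 76]
popleft(): [76]
popleft(): []
pushleft(43): [43]
pushleft(53): [53, 43]
pushright(76): [53, 43, 76]
popright(): [53, 43]
pushright(68): [53, 43, 68]
popright(): [53, 43]
popright(): [53]

Answer: 53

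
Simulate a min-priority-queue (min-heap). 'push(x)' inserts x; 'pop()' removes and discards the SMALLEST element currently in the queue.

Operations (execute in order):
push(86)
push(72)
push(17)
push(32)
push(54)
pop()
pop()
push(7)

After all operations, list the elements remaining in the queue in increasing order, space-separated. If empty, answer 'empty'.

push(86): heap contents = [86]
push(72): heap contents = [72, 86]
push(17): heap contents = [17, 72, 86]
push(32): heap contents = [17, 32, 72, 86]
push(54): heap contents = [17, 32, 54, 72, 86]
pop() → 17: heap contents = [32, 54, 72, 86]
pop() → 32: heap contents = [54, 72, 86]
push(7): heap contents = [7, 54, 72, 86]

Answer: 7 54 72 86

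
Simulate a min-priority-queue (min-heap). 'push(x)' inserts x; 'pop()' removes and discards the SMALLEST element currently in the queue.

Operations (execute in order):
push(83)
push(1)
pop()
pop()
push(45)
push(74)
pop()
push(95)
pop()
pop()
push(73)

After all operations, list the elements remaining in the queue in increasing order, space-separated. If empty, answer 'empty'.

Answer: 73

Derivation:
push(83): heap contents = [83]
push(1): heap contents = [1, 83]
pop() → 1: heap contents = [83]
pop() → 83: heap contents = []
push(45): heap contents = [45]
push(74): heap contents = [45, 74]
pop() → 45: heap contents = [74]
push(95): heap contents = [74, 95]
pop() → 74: heap contents = [95]
pop() → 95: heap contents = []
push(73): heap contents = [73]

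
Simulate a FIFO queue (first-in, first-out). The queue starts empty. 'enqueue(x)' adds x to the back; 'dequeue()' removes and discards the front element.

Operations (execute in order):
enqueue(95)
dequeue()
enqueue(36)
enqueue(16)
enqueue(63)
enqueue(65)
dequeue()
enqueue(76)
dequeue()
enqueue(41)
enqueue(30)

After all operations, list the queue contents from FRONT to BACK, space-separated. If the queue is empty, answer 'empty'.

enqueue(95): [95]
dequeue(): []
enqueue(36): [36]
enqueue(16): [36, 16]
enqueue(63): [36, 16, 63]
enqueue(65): [36, 16, 63, 65]
dequeue(): [16, 63, 65]
enqueue(76): [16, 63, 65, 76]
dequeue(): [63, 65, 76]
enqueue(41): [63, 65, 76, 41]
enqueue(30): [63, 65, 76, 41, 30]

Answer: 63 65 76 41 30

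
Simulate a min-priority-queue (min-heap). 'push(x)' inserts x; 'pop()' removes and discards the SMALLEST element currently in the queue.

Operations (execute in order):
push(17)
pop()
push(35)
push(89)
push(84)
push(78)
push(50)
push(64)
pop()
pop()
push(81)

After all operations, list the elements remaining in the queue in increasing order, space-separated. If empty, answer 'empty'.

push(17): heap contents = [17]
pop() → 17: heap contents = []
push(35): heap contents = [35]
push(89): heap contents = [35, 89]
push(84): heap contents = [35, 84, 89]
push(78): heap contents = [35, 78, 84, 89]
push(50): heap contents = [35, 50, 78, 84, 89]
push(64): heap contents = [35, 50, 64, 78, 84, 89]
pop() → 35: heap contents = [50, 64, 78, 84, 89]
pop() → 50: heap contents = [64, 78, 84, 89]
push(81): heap contents = [64, 78, 81, 84, 89]

Answer: 64 78 81 84 89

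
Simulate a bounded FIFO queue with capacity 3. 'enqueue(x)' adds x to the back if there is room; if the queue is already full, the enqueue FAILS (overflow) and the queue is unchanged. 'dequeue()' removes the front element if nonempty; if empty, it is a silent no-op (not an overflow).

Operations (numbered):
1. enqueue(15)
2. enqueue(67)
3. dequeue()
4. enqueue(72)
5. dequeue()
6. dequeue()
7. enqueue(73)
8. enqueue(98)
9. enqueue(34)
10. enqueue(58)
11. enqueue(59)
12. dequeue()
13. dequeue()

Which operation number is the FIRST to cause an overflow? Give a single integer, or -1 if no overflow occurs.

1. enqueue(15): size=1
2. enqueue(67): size=2
3. dequeue(): size=1
4. enqueue(72): size=2
5. dequeue(): size=1
6. dequeue(): size=0
7. enqueue(73): size=1
8. enqueue(98): size=2
9. enqueue(34): size=3
10. enqueue(58): size=3=cap → OVERFLOW (fail)
11. enqueue(59): size=3=cap → OVERFLOW (fail)
12. dequeue(): size=2
13. dequeue(): size=1

Answer: 10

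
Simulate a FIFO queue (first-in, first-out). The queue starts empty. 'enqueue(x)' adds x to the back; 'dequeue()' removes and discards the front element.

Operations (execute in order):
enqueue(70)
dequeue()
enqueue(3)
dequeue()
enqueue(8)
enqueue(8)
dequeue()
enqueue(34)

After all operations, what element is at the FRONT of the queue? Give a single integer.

enqueue(70): queue = [70]
dequeue(): queue = []
enqueue(3): queue = [3]
dequeue(): queue = []
enqueue(8): queue = [8]
enqueue(8): queue = [8, 8]
dequeue(): queue = [8]
enqueue(34): queue = [8, 34]

Answer: 8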